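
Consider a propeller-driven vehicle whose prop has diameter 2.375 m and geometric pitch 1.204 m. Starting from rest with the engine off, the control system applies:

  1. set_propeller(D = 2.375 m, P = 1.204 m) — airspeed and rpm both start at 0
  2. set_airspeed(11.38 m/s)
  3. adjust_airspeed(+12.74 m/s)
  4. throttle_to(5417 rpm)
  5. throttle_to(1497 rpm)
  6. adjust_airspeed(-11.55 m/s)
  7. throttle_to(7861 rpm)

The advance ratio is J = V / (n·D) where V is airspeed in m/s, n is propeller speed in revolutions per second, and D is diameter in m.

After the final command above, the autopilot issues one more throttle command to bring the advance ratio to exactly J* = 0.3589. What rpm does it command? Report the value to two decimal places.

set_propeller: D = 2.375 m, P = 1.204 m (p = P/D = 0.506947); state ← (V=0, rpm=0)
set_airspeed(11.38): V ← 11.38 m/s
adjust_airspeed(+12.74): V ← 11.38 +12.74 = 24.12 m/s
throttle_to(5417): rpm ← 5417
throttle_to(1497): rpm ← 1497
adjust_airspeed(-11.55): V ← 24.12 -11.55 = 12.57 m/s
throttle_to(7861): rpm ← 7861
final state: V = 12.57 m/s, rpm = 7861 → n = rpm/60 = 131.016667 rev/s
target J* = 0.3589; solve J* = V/(n·D) for n: n = V/(J*·D) = 12.57/(0.3589 × 2.375) = 14.746814 rev/s
rpm = 60·n = 884.808846

rpm = 884.81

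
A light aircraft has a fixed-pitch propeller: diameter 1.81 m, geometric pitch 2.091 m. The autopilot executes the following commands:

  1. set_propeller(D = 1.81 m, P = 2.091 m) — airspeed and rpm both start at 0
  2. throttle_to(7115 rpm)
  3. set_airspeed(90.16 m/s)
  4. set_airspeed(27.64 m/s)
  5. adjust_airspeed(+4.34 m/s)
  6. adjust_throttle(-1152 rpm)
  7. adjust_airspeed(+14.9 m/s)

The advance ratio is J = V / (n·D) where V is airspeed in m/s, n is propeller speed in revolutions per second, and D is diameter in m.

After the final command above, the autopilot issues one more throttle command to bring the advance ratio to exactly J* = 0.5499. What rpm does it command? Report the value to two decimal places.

rpm = 2826.03

set_propeller: D = 1.81 m, P = 2.091 m (p = P/D = 1.155249); state ← (V=0, rpm=0)
throttle_to(7115): rpm ← 7115
set_airspeed(90.16): V ← 90.16 m/s
set_airspeed(27.64): V ← 27.64 m/s
adjust_airspeed(+4.34): V ← 27.64 +4.34 = 31.98 m/s
adjust_throttle(-1152): rpm ← 7115 -1152 = 5963
adjust_airspeed(+14.9): V ← 31.98 +14.9 = 46.88 m/s
final state: V = 46.88 m/s, rpm = 5963 → n = rpm/60 = 99.383333 rev/s
target J* = 0.5499; solve J* = V/(n·D) for n: n = V/(J*·D) = 46.88/(0.5499 × 1.81) = 47.100477 rev/s
rpm = 60·n = 2826.028640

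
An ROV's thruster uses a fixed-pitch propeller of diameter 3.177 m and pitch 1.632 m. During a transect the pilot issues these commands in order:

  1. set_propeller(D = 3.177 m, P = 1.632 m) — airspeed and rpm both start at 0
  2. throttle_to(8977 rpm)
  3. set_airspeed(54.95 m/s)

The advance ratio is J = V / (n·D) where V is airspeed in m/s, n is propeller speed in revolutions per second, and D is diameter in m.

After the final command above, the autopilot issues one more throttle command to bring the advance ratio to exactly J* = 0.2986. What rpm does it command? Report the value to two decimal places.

rpm = 3475.46

set_propeller: D = 3.177 m, P = 1.632 m (p = P/D = 0.513692); state ← (V=0, rpm=0)
throttle_to(8977): rpm ← 8977
set_airspeed(54.95): V ← 54.95 m/s
final state: V = 54.95 m/s, rpm = 8977 → n = rpm/60 = 149.616667 rev/s
target J* = 0.2986; solve J* = V/(n·D) for n: n = V/(J*·D) = 54.95/(0.2986 × 3.177) = 57.924285 rev/s
rpm = 60·n = 3475.457075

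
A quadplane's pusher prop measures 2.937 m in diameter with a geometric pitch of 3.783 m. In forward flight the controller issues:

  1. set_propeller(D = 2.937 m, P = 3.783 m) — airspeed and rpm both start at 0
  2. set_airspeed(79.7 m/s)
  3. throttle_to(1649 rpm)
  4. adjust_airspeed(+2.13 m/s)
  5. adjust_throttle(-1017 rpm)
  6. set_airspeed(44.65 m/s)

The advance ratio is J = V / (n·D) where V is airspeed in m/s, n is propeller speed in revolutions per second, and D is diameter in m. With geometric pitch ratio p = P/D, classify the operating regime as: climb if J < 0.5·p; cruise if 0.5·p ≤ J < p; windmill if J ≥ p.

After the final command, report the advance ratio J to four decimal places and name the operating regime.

set_propeller: D = 2.937 m, P = 3.783 m (p = P/D = 1.288049); state ← (V=0, rpm=0)
set_airspeed(79.7): V ← 79.7 m/s
throttle_to(1649): rpm ← 1649
adjust_airspeed(+2.13): V ← 79.7 +2.13 = 81.83 m/s
adjust_throttle(-1017): rpm ← 1649 -1017 = 632
set_airspeed(44.65): V ← 44.65 m/s
final state: V = 44.65 m/s, rpm = 632 → n = rpm/60 = 10.533333 rev/s
J = V / (n·D) = 44.65 / (10.533333 × 2.937) = 1.443284
regime bands: climb J<0.6440 | cruise [0.6440, 1.2880) | windmill J≥1.2880
J = 1.4433 → windmill

J = 1.4433, regime = windmill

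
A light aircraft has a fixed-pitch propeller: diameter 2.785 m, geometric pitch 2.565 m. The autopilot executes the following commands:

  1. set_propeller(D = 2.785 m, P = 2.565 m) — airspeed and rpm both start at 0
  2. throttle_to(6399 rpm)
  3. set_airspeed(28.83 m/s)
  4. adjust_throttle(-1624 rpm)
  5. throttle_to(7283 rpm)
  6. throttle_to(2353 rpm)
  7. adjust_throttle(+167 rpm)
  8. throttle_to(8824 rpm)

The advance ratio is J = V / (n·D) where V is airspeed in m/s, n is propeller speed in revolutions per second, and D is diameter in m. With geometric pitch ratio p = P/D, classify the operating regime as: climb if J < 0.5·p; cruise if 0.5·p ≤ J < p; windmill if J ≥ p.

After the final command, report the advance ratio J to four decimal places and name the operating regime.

set_propeller: D = 2.785 m, P = 2.565 m (p = P/D = 0.921005); state ← (V=0, rpm=0)
throttle_to(6399): rpm ← 6399
set_airspeed(28.83): V ← 28.83 m/s
adjust_throttle(-1624): rpm ← 6399 -1624 = 4775
throttle_to(7283): rpm ← 7283
throttle_to(2353): rpm ← 2353
adjust_throttle(+167): rpm ← 2353 +167 = 2520
throttle_to(8824): rpm ← 8824
final state: V = 28.83 m/s, rpm = 8824 → n = rpm/60 = 147.066667 rev/s
J = V / (n·D) = 28.83 / (147.066667 × 2.785) = 0.070389
regime bands: climb J<0.4605 | cruise [0.4605, 0.9210) | windmill J≥0.9210
J = 0.0704 → climb

J = 0.0704, regime = climb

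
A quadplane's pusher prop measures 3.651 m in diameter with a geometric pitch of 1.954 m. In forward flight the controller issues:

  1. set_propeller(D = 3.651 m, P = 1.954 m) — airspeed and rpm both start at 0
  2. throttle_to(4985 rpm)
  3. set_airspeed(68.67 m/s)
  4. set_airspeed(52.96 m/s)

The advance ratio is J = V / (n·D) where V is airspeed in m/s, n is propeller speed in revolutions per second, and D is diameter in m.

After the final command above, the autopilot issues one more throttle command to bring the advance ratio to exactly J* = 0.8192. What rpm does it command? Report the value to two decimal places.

rpm = 1062.42

set_propeller: D = 3.651 m, P = 1.954 m (p = P/D = 0.535196); state ← (V=0, rpm=0)
throttle_to(4985): rpm ← 4985
set_airspeed(68.67): V ← 68.67 m/s
set_airspeed(52.96): V ← 52.96 m/s
final state: V = 52.96 m/s, rpm = 4985 → n = rpm/60 = 83.083333 rev/s
target J* = 0.8192; solve J* = V/(n·D) for n: n = V/(J*·D) = 52.96/(0.8192 × 3.651) = 17.707049 rev/s
rpm = 60·n = 1062.422966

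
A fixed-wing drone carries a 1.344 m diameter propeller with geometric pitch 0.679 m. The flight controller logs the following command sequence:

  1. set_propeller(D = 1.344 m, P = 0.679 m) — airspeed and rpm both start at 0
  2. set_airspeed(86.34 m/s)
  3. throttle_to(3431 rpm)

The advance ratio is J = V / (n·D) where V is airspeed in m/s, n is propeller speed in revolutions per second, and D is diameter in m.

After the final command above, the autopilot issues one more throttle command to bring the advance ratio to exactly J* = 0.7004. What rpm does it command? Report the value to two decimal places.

set_propeller: D = 1.344 m, P = 0.679 m (p = P/D = 0.505208); state ← (V=0, rpm=0)
set_airspeed(86.34): V ← 86.34 m/s
throttle_to(3431): rpm ← 3431
final state: V = 86.34 m/s, rpm = 3431 → n = rpm/60 = 57.183333 rev/s
target J* = 0.7004; solve J* = V/(n·D) for n: n = V/(J*·D) = 86.34/(0.7004 × 1.344) = 91.720547 rev/s
rpm = 60·n = 5503.232847

rpm = 5503.23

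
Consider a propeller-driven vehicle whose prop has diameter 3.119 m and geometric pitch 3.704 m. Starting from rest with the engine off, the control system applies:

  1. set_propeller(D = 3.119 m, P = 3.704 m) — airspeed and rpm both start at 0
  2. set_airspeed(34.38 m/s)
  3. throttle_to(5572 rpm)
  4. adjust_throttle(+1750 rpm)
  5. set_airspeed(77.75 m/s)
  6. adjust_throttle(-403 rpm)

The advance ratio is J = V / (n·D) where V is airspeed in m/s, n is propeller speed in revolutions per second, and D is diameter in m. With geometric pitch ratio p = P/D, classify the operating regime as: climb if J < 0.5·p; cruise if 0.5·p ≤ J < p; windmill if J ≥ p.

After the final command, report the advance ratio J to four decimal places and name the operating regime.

set_propeller: D = 3.119 m, P = 3.704 m (p = P/D = 1.187560); state ← (V=0, rpm=0)
set_airspeed(34.38): V ← 34.38 m/s
throttle_to(5572): rpm ← 5572
adjust_throttle(+1750): rpm ← 5572 +1750 = 7322
set_airspeed(77.75): V ← 77.75 m/s
adjust_throttle(-403): rpm ← 7322 -403 = 6919
final state: V = 77.75 m/s, rpm = 6919 → n = rpm/60 = 115.316667 rev/s
J = V / (n·D) = 77.75 / (115.316667 × 3.119) = 0.216169
regime bands: climb J<0.5938 | cruise [0.5938, 1.1876) | windmill J≥1.1876
J = 0.2162 → climb

J = 0.2162, regime = climb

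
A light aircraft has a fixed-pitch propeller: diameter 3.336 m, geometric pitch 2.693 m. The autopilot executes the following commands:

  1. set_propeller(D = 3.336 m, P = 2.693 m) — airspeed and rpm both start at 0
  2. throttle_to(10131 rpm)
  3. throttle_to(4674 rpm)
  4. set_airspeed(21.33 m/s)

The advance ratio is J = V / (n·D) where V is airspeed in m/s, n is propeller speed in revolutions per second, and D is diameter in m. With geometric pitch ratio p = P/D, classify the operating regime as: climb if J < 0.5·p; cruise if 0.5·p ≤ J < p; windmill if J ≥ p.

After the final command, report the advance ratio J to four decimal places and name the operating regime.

set_propeller: D = 3.336 m, P = 2.693 m (p = P/D = 0.807254); state ← (V=0, rpm=0)
throttle_to(10131): rpm ← 10131
throttle_to(4674): rpm ← 4674
set_airspeed(21.33): V ← 21.33 m/s
final state: V = 21.33 m/s, rpm = 4674 → n = rpm/60 = 77.900000 rev/s
J = V / (n·D) = 21.33 / (77.900000 × 3.336) = 0.082078
regime bands: climb J<0.4036 | cruise [0.4036, 0.8073) | windmill J≥0.8073
J = 0.0821 → climb

J = 0.0821, regime = climb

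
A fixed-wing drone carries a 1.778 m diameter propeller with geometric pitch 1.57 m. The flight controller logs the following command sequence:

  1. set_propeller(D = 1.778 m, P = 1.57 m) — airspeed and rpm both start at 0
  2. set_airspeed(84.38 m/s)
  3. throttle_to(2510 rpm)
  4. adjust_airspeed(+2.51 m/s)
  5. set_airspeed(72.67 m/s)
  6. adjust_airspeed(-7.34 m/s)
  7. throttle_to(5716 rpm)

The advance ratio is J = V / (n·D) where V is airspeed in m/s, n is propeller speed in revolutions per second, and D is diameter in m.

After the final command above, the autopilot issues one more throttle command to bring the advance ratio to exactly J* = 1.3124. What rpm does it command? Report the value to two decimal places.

rpm = 1679.83

set_propeller: D = 1.778 m, P = 1.57 m (p = P/D = 0.883015); state ← (V=0, rpm=0)
set_airspeed(84.38): V ← 84.38 m/s
throttle_to(2510): rpm ← 2510
adjust_airspeed(+2.51): V ← 84.38 +2.51 = 86.89 m/s
set_airspeed(72.67): V ← 72.67 m/s
adjust_airspeed(-7.34): V ← 72.67 -7.34 = 65.33 m/s
throttle_to(5716): rpm ← 5716
final state: V = 65.33 m/s, rpm = 5716 → n = rpm/60 = 95.266667 rev/s
target J* = 1.3124; solve J* = V/(n·D) for n: n = V/(J*·D) = 65.33/(1.3124 × 1.778) = 27.997205 rev/s
rpm = 60·n = 1679.832310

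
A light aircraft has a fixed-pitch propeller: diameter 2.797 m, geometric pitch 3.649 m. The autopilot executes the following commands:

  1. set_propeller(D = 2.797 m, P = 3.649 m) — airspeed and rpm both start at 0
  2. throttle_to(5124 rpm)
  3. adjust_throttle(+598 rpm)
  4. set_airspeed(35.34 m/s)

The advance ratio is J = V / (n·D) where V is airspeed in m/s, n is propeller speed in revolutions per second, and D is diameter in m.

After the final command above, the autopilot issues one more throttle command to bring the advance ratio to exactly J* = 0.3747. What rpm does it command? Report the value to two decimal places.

set_propeller: D = 2.797 m, P = 3.649 m (p = P/D = 1.304612); state ← (V=0, rpm=0)
throttle_to(5124): rpm ← 5124
adjust_throttle(+598): rpm ← 5124 +598 = 5722
set_airspeed(35.34): V ← 35.34 m/s
final state: V = 35.34 m/s, rpm = 5722 → n = rpm/60 = 95.366667 rev/s
target J* = 0.3747; solve J* = V/(n·D) for n: n = V/(J*·D) = 35.34/(0.3747 × 2.797) = 33.720219 rev/s
rpm = 60·n = 2023.213136

rpm = 2023.21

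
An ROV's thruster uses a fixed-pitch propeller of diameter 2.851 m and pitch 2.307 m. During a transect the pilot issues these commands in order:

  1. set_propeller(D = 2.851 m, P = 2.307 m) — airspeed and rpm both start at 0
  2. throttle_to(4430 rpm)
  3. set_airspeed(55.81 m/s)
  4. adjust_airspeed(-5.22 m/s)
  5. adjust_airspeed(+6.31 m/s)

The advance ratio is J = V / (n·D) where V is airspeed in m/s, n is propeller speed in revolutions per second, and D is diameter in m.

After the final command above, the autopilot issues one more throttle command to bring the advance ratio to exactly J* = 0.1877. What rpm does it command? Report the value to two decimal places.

rpm = 6379.73

set_propeller: D = 2.851 m, P = 2.307 m (p = P/D = 0.809190); state ← (V=0, rpm=0)
throttle_to(4430): rpm ← 4430
set_airspeed(55.81): V ← 55.81 m/s
adjust_airspeed(-5.22): V ← 55.81 -5.22 = 50.59 m/s
adjust_airspeed(+6.31): V ← 50.59 +6.31 = 56.9 m/s
final state: V = 56.9 m/s, rpm = 4430 → n = rpm/60 = 73.833333 rev/s
target J* = 0.1877; solve J* = V/(n·D) for n: n = V/(J*·D) = 56.9/(0.1877 × 2.851) = 106.328767 rev/s
rpm = 60·n = 6379.726001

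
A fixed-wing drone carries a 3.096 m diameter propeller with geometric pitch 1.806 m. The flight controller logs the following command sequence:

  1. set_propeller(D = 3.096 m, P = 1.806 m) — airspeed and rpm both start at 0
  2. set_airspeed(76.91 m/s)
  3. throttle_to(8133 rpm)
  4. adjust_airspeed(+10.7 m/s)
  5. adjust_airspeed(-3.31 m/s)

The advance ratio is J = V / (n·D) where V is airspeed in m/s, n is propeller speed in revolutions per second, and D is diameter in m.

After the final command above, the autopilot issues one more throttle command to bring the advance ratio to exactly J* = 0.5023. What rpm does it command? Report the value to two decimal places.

rpm = 3252.48

set_propeller: D = 3.096 m, P = 1.806 m (p = P/D = 0.583333); state ← (V=0, rpm=0)
set_airspeed(76.91): V ← 76.91 m/s
throttle_to(8133): rpm ← 8133
adjust_airspeed(+10.7): V ← 76.91 +10.7 = 87.61 m/s
adjust_airspeed(-3.31): V ← 87.61 -3.31 = 84.3 m/s
final state: V = 84.3 m/s, rpm = 8133 → n = rpm/60 = 135.550000 rev/s
target J* = 0.5023; solve J* = V/(n·D) for n: n = V/(J*·D) = 84.3/(0.5023 × 3.096) = 54.208008 rev/s
rpm = 60·n = 3252.480450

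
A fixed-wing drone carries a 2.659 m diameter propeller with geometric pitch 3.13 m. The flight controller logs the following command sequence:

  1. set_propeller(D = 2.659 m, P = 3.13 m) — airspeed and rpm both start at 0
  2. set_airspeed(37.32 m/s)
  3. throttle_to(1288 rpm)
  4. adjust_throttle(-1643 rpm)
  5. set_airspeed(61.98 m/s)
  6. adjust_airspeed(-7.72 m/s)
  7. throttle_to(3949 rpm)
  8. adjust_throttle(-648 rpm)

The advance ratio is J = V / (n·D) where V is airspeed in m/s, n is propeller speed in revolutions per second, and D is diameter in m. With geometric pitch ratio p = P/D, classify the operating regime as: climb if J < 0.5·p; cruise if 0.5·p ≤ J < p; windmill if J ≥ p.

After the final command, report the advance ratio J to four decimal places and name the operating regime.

set_propeller: D = 2.659 m, P = 3.13 m (p = P/D = 1.177134); state ← (V=0, rpm=0)
set_airspeed(37.32): V ← 37.32 m/s
throttle_to(1288): rpm ← 1288
adjust_throttle(-1643): rpm ← 1288 -1643 = -355
set_airspeed(61.98): V ← 61.98 m/s
adjust_airspeed(-7.72): V ← 61.98 -7.72 = 54.26 m/s
throttle_to(3949): rpm ← 3949
adjust_throttle(-648): rpm ← 3949 -648 = 3301
final state: V = 54.26 m/s, rpm = 3301 → n = rpm/60 = 55.016667 rev/s
J = V / (n·D) = 54.26 / (55.016667 × 2.659) = 0.370909
regime bands: climb J<0.5886 | cruise [0.5886, 1.1771) | windmill J≥1.1771
J = 0.3709 → climb

J = 0.3709, regime = climb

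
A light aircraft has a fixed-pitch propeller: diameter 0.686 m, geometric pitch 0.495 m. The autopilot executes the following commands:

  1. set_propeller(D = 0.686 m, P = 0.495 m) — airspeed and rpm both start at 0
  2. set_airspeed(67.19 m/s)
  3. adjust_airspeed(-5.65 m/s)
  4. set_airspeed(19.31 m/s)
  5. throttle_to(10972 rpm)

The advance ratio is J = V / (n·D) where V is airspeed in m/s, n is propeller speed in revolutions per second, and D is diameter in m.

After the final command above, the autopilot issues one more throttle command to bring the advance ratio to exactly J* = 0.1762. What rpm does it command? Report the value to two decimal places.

set_propeller: D = 0.686 m, P = 0.495 m (p = P/D = 0.721574); state ← (V=0, rpm=0)
set_airspeed(67.19): V ← 67.19 m/s
adjust_airspeed(-5.65): V ← 67.19 -5.65 = 61.54 m/s
set_airspeed(19.31): V ← 19.31 m/s
throttle_to(10972): rpm ← 10972
final state: V = 19.31 m/s, rpm = 10972 → n = rpm/60 = 182.866667 rev/s
target J* = 0.1762; solve J* = V/(n·D) for n: n = V/(J*·D) = 19.31/(0.1762 × 0.686) = 159.754189 rev/s
rpm = 60·n = 9585.251321

rpm = 9585.25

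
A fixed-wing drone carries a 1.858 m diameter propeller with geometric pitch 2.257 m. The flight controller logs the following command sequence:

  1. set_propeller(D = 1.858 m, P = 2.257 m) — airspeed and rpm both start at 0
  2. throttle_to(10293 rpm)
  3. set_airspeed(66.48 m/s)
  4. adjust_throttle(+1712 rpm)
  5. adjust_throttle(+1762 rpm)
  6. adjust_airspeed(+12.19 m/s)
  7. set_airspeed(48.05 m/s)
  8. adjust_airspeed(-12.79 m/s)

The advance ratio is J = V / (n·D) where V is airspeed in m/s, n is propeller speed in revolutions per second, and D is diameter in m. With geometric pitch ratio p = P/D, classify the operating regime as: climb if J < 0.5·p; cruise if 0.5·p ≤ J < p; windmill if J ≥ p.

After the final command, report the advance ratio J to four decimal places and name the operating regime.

J = 0.0827, regime = climb

set_propeller: D = 1.858 m, P = 2.257 m (p = P/D = 1.214747); state ← (V=0, rpm=0)
throttle_to(10293): rpm ← 10293
set_airspeed(66.48): V ← 66.48 m/s
adjust_throttle(+1712): rpm ← 10293 +1712 = 12005
adjust_throttle(+1762): rpm ← 12005 +1762 = 13767
adjust_airspeed(+12.19): V ← 66.48 +12.19 = 78.67 m/s
set_airspeed(48.05): V ← 48.05 m/s
adjust_airspeed(-12.79): V ← 48.05 -12.79 = 35.26 m/s
final state: V = 35.26 m/s, rpm = 13767 → n = rpm/60 = 229.450000 rev/s
J = V / (n·D) = 35.26 / (229.450000 × 1.858) = 0.082708
regime bands: climb J<0.6074 | cruise [0.6074, 1.2147) | windmill J≥1.2147
J = 0.0827 → climb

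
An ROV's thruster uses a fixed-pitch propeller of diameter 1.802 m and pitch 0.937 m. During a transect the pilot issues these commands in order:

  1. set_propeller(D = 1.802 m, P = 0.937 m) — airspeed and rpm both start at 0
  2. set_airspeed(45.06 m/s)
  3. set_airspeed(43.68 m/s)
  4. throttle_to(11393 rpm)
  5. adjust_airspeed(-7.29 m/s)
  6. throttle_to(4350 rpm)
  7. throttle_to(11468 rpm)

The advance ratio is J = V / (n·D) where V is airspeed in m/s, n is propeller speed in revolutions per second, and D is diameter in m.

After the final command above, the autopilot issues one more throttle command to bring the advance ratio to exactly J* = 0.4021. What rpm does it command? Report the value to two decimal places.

rpm = 3013.31

set_propeller: D = 1.802 m, P = 0.937 m (p = P/D = 0.519978); state ← (V=0, rpm=0)
set_airspeed(45.06): V ← 45.06 m/s
set_airspeed(43.68): V ← 43.68 m/s
throttle_to(11393): rpm ← 11393
adjust_airspeed(-7.29): V ← 43.68 -7.29 = 36.39 m/s
throttle_to(4350): rpm ← 4350
throttle_to(11468): rpm ← 11468
final state: V = 36.39 m/s, rpm = 11468 → n = rpm/60 = 191.133333 rev/s
target J* = 0.4021; solve J* = V/(n·D) for n: n = V/(J*·D) = 36.39/(0.4021 × 1.802) = 50.221907 rev/s
rpm = 60·n = 3013.314395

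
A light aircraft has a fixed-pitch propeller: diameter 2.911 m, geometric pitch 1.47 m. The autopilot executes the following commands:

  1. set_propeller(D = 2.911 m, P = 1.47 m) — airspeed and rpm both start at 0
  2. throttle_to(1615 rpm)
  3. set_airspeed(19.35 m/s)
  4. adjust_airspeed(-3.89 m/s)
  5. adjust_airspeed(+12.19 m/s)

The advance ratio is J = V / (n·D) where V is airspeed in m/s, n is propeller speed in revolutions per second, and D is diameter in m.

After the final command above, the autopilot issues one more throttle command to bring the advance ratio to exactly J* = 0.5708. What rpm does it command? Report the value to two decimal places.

rpm = 998.44

set_propeller: D = 2.911 m, P = 1.47 m (p = P/D = 0.504981); state ← (V=0, rpm=0)
throttle_to(1615): rpm ← 1615
set_airspeed(19.35): V ← 19.35 m/s
adjust_airspeed(-3.89): V ← 19.35 -3.89 = 15.46 m/s
adjust_airspeed(+12.19): V ← 15.46 +12.19 = 27.65 m/s
final state: V = 27.65 m/s, rpm = 1615 → n = rpm/60 = 26.916667 rev/s
target J* = 0.5708; solve J* = V/(n·D) for n: n = V/(J*·D) = 27.65/(0.5708 × 2.911) = 16.640599 rev/s
rpm = 60·n = 998.435964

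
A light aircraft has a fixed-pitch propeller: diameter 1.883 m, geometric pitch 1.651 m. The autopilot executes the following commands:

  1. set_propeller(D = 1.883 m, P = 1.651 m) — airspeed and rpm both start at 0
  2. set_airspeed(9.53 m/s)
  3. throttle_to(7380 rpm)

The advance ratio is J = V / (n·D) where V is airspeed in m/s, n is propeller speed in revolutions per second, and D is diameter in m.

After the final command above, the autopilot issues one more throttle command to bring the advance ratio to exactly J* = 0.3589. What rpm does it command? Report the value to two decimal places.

set_propeller: D = 1.883 m, P = 1.651 m (p = P/D = 0.876792); state ← (V=0, rpm=0)
set_airspeed(9.53): V ← 9.53 m/s
throttle_to(7380): rpm ← 7380
final state: V = 9.53 m/s, rpm = 7380 → n = rpm/60 = 123.000000 rev/s
target J* = 0.3589; solve J* = V/(n·D) for n: n = V/(J*·D) = 9.53/(0.3589 × 1.883) = 14.101624 rev/s
rpm = 60·n = 846.097424

rpm = 846.10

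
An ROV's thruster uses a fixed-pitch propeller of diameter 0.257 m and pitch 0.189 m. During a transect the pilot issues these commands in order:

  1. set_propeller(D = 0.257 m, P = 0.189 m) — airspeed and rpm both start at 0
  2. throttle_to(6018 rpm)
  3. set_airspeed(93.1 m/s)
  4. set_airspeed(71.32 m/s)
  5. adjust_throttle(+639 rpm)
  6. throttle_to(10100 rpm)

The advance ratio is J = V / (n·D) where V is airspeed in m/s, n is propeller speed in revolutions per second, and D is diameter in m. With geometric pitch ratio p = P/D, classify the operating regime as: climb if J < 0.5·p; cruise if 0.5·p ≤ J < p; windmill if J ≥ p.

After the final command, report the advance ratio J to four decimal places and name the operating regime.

set_propeller: D = 0.257 m, P = 0.189 m (p = P/D = 0.735409); state ← (V=0, rpm=0)
throttle_to(6018): rpm ← 6018
set_airspeed(93.1): V ← 93.1 m/s
set_airspeed(71.32): V ← 71.32 m/s
adjust_throttle(+639): rpm ← 6018 +639 = 6657
throttle_to(10100): rpm ← 10100
final state: V = 71.32 m/s, rpm = 10100 → n = rpm/60 = 168.333333 rev/s
J = V / (n·D) = 71.32 / (168.333333 × 0.257) = 1.648573
regime bands: climb J<0.3677 | cruise [0.3677, 0.7354) | windmill J≥0.7354
J = 1.6486 → windmill

J = 1.6486, regime = windmill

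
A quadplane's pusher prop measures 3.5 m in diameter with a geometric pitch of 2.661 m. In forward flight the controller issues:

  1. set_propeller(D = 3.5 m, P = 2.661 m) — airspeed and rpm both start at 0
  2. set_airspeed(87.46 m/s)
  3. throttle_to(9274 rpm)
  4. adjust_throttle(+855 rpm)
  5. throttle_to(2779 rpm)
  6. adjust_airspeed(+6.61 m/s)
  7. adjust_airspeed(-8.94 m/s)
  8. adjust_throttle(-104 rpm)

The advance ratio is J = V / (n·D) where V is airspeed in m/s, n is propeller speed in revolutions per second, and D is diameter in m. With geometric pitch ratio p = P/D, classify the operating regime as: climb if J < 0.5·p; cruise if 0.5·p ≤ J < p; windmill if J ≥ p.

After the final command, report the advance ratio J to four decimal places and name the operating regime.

set_propeller: D = 3.5 m, P = 2.661 m (p = P/D = 0.760286); state ← (V=0, rpm=0)
set_airspeed(87.46): V ← 87.46 m/s
throttle_to(9274): rpm ← 9274
adjust_throttle(+855): rpm ← 9274 +855 = 10129
throttle_to(2779): rpm ← 2779
adjust_airspeed(+6.61): V ← 87.46 +6.61 = 94.07 m/s
adjust_airspeed(-8.94): V ← 94.07 -8.94 = 85.13 m/s
adjust_throttle(-104): rpm ← 2779 -104 = 2675
final state: V = 85.13 m/s, rpm = 2675 → n = rpm/60 = 44.583333 rev/s
J = V / (n·D) = 85.13 / (44.583333 × 3.5) = 0.545559
regime bands: climb J<0.3801 | cruise [0.3801, 0.7603) | windmill J≥0.7603
J = 0.5456 → cruise

J = 0.5456, regime = cruise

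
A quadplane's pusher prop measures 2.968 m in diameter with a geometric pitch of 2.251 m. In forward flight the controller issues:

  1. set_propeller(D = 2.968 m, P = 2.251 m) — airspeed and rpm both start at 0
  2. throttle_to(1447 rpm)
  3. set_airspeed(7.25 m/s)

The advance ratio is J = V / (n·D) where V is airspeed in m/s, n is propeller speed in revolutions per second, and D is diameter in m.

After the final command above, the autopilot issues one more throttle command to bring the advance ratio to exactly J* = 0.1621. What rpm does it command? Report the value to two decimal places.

rpm = 904.15

set_propeller: D = 2.968 m, P = 2.251 m (p = P/D = 0.758423); state ← (V=0, rpm=0)
throttle_to(1447): rpm ← 1447
set_airspeed(7.25): V ← 7.25 m/s
final state: V = 7.25 m/s, rpm = 1447 → n = rpm/60 = 24.116667 rev/s
target J* = 0.1621; solve J* = V/(n·D) for n: n = V/(J*·D) = 7.25/(0.1621 × 2.968) = 15.069231 rev/s
rpm = 60·n = 904.153870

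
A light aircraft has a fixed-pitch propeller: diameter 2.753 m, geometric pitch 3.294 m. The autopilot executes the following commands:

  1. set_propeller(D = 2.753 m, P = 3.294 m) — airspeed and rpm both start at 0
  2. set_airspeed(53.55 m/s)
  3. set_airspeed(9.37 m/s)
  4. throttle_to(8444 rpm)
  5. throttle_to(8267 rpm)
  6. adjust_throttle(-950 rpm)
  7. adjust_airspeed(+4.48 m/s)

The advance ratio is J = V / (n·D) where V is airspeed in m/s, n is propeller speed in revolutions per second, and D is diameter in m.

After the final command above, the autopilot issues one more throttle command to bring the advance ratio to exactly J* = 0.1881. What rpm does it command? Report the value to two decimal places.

rpm = 1604.74

set_propeller: D = 2.753 m, P = 3.294 m (p = P/D = 1.196513); state ← (V=0, rpm=0)
set_airspeed(53.55): V ← 53.55 m/s
set_airspeed(9.37): V ← 9.37 m/s
throttle_to(8444): rpm ← 8444
throttle_to(8267): rpm ← 8267
adjust_throttle(-950): rpm ← 8267 -950 = 7317
adjust_airspeed(+4.48): V ← 9.37 +4.48 = 13.85 m/s
final state: V = 13.85 m/s, rpm = 7317 → n = rpm/60 = 121.950000 rev/s
target J* = 0.1881; solve J* = V/(n·D) for n: n = V/(J*·D) = 13.85/(0.1881 × 2.753) = 26.745749 rev/s
rpm = 60·n = 1604.744947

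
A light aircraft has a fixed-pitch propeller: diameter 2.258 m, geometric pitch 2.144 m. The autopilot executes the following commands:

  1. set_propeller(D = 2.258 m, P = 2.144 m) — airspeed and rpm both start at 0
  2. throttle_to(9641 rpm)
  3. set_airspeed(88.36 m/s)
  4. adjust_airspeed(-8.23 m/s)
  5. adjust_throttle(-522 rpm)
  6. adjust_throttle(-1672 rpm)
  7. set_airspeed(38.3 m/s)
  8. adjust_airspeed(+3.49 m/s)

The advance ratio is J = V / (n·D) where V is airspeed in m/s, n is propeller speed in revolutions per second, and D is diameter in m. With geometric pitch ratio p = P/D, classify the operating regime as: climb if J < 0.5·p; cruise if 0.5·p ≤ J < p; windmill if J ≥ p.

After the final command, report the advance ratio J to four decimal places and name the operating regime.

set_propeller: D = 2.258 m, P = 2.144 m (p = P/D = 0.949513); state ← (V=0, rpm=0)
throttle_to(9641): rpm ← 9641
set_airspeed(88.36): V ← 88.36 m/s
adjust_airspeed(-8.23): V ← 88.36 -8.23 = 80.13 m/s
adjust_throttle(-522): rpm ← 9641 -522 = 9119
adjust_throttle(-1672): rpm ← 9119 -1672 = 7447
set_airspeed(38.3): V ← 38.3 m/s
adjust_airspeed(+3.49): V ← 38.3 +3.49 = 41.79 m/s
final state: V = 41.79 m/s, rpm = 7447 → n = rpm/60 = 124.116667 rev/s
J = V / (n·D) = 41.79 / (124.116667 × 2.258) = 0.149114
regime bands: climb J<0.4748 | cruise [0.4748, 0.9495) | windmill J≥0.9495
J = 0.1491 → climb

J = 0.1491, regime = climb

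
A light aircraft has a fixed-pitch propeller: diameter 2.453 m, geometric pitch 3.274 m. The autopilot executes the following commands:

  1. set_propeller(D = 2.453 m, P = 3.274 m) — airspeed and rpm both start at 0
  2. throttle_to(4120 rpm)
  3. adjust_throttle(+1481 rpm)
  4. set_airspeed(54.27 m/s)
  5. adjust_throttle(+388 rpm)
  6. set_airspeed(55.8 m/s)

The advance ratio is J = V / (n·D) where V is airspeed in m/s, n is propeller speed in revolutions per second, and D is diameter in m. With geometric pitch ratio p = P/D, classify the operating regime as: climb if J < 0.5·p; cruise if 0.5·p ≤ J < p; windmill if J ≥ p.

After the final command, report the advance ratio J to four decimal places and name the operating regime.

J = 0.2279, regime = climb

set_propeller: D = 2.453 m, P = 3.274 m (p = P/D = 1.334692); state ← (V=0, rpm=0)
throttle_to(4120): rpm ← 4120
adjust_throttle(+1481): rpm ← 4120 +1481 = 5601
set_airspeed(54.27): V ← 54.27 m/s
adjust_throttle(+388): rpm ← 5601 +388 = 5989
set_airspeed(55.8): V ← 55.8 m/s
final state: V = 55.8 m/s, rpm = 5989 → n = rpm/60 = 99.816667 rev/s
J = V / (n·D) = 55.8 / (99.816667 × 2.453) = 0.227894
regime bands: climb J<0.6673 | cruise [0.6673, 1.3347) | windmill J≥1.3347
J = 0.2279 → climb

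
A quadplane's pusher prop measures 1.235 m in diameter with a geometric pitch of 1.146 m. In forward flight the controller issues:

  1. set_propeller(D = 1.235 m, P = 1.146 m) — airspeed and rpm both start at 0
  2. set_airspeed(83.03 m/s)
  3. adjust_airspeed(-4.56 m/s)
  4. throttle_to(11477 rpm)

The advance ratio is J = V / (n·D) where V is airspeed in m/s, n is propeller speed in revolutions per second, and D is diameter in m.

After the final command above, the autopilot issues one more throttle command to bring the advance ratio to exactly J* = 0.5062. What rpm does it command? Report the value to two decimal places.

rpm = 7531.23

set_propeller: D = 1.235 m, P = 1.146 m (p = P/D = 0.927935); state ← (V=0, rpm=0)
set_airspeed(83.03): V ← 83.03 m/s
adjust_airspeed(-4.56): V ← 83.03 -4.56 = 78.47 m/s
throttle_to(11477): rpm ← 11477
final state: V = 78.47 m/s, rpm = 11477 → n = rpm/60 = 191.283333 rev/s
target J* = 0.5062; solve J* = V/(n·D) for n: n = V/(J*·D) = 78.47/(0.5062 × 1.235) = 125.520469 rev/s
rpm = 60·n = 7531.228155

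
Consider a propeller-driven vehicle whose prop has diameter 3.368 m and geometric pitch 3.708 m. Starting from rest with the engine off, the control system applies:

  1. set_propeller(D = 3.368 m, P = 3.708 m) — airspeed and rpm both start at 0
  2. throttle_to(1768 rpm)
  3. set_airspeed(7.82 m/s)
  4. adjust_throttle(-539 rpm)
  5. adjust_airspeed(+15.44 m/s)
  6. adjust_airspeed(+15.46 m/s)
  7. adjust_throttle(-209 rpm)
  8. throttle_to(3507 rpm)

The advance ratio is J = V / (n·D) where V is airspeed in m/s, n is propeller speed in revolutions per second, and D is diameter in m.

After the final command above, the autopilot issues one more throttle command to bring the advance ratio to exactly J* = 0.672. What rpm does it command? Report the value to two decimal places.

set_propeller: D = 3.368 m, P = 3.708 m (p = P/D = 1.100950); state ← (V=0, rpm=0)
throttle_to(1768): rpm ← 1768
set_airspeed(7.82): V ← 7.82 m/s
adjust_throttle(-539): rpm ← 1768 -539 = 1229
adjust_airspeed(+15.44): V ← 7.82 +15.44 = 23.26 m/s
adjust_airspeed(+15.46): V ← 23.26 +15.46 = 38.72 m/s
adjust_throttle(-209): rpm ← 1229 -209 = 1020
throttle_to(3507): rpm ← 3507
final state: V = 38.72 m/s, rpm = 3507 → n = rpm/60 = 58.450000 rev/s
target J* = 0.672; solve J* = V/(n·D) for n: n = V/(J*·D) = 38.72/(0.672 × 3.368) = 17.107793 rev/s
rpm = 60·n = 1026.467594

rpm = 1026.47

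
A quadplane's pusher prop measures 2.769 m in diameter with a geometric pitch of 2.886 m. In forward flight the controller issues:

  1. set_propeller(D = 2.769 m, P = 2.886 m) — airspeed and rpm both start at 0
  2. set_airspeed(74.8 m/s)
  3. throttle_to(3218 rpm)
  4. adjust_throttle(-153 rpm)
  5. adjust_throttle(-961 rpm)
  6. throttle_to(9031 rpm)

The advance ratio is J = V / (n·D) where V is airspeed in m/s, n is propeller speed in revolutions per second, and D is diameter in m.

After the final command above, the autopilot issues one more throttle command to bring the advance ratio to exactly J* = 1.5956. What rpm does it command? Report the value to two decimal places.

rpm = 1015.79

set_propeller: D = 2.769 m, P = 2.886 m (p = P/D = 1.042254); state ← (V=0, rpm=0)
set_airspeed(74.8): V ← 74.8 m/s
throttle_to(3218): rpm ← 3218
adjust_throttle(-153): rpm ← 3218 -153 = 3065
adjust_throttle(-961): rpm ← 3065 -961 = 2104
throttle_to(9031): rpm ← 9031
final state: V = 74.8 m/s, rpm = 9031 → n = rpm/60 = 150.516667 rev/s
target J* = 1.5956; solve J* = V/(n·D) for n: n = V/(J*·D) = 74.8/(1.5956 × 2.769) = 16.929909 rev/s
rpm = 60·n = 1015.794518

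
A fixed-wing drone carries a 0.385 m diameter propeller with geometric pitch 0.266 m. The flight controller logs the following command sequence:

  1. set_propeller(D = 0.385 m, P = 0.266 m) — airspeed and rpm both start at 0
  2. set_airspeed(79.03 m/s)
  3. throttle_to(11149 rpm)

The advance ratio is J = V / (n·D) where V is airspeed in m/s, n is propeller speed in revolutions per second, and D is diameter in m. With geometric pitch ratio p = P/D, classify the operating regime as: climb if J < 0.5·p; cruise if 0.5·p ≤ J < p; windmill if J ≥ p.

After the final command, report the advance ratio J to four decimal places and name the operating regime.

set_propeller: D = 0.385 m, P = 0.266 m (p = P/D = 0.690909); state ← (V=0, rpm=0)
set_airspeed(79.03): V ← 79.03 m/s
throttle_to(11149): rpm ← 11149
final state: V = 79.03 m/s, rpm = 11149 → n = rpm/60 = 185.816667 rev/s
J = V / (n·D) = 79.03 / (185.816667 × 0.385) = 1.104706
regime bands: climb J<0.3455 | cruise [0.3455, 0.6909) | windmill J≥0.6909
J = 1.1047 → windmill

J = 1.1047, regime = windmill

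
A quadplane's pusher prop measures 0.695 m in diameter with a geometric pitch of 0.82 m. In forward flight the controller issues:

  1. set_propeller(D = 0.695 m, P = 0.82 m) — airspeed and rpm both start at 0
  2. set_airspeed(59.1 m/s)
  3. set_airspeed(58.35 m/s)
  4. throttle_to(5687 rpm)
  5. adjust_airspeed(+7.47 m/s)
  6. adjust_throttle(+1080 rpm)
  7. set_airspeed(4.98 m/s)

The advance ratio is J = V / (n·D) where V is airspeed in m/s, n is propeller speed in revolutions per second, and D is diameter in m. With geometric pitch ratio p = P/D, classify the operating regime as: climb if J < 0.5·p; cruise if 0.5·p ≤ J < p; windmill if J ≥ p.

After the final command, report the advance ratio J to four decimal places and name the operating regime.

set_propeller: D = 0.695 m, P = 0.82 m (p = P/D = 1.179856); state ← (V=0, rpm=0)
set_airspeed(59.1): V ← 59.1 m/s
set_airspeed(58.35): V ← 58.35 m/s
throttle_to(5687): rpm ← 5687
adjust_airspeed(+7.47): V ← 58.35 +7.47 = 65.82 m/s
adjust_throttle(+1080): rpm ← 5687 +1080 = 6767
set_airspeed(4.98): V ← 4.98 m/s
final state: V = 4.98 m/s, rpm = 6767 → n = rpm/60 = 112.783333 rev/s
J = V / (n·D) = 4.98 / (112.783333 × 0.695) = 0.063533
regime bands: climb J<0.5899 | cruise [0.5899, 1.1799) | windmill J≥1.1799
J = 0.0635 → climb

J = 0.0635, regime = climb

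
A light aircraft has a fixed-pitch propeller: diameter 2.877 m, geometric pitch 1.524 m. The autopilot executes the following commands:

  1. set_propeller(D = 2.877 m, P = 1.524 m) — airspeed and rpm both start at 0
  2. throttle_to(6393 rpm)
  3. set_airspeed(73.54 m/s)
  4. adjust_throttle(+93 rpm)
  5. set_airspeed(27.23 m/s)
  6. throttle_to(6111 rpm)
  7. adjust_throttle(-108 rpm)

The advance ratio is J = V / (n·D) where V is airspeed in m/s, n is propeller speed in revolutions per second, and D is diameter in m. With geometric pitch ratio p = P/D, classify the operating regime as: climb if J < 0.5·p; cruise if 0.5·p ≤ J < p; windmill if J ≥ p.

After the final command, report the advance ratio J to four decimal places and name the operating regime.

J = 0.0946, regime = climb

set_propeller: D = 2.877 m, P = 1.524 m (p = P/D = 0.529718); state ← (V=0, rpm=0)
throttle_to(6393): rpm ← 6393
set_airspeed(73.54): V ← 73.54 m/s
adjust_throttle(+93): rpm ← 6393 +93 = 6486
set_airspeed(27.23): V ← 27.23 m/s
throttle_to(6111): rpm ← 6111
adjust_throttle(-108): rpm ← 6111 -108 = 6003
final state: V = 27.23 m/s, rpm = 6003 → n = rpm/60 = 100.050000 rev/s
J = V / (n·D) = 27.23 / (100.050000 × 2.877) = 0.094600
regime bands: climb J<0.2649 | cruise [0.2649, 0.5297) | windmill J≥0.5297
J = 0.0946 → climb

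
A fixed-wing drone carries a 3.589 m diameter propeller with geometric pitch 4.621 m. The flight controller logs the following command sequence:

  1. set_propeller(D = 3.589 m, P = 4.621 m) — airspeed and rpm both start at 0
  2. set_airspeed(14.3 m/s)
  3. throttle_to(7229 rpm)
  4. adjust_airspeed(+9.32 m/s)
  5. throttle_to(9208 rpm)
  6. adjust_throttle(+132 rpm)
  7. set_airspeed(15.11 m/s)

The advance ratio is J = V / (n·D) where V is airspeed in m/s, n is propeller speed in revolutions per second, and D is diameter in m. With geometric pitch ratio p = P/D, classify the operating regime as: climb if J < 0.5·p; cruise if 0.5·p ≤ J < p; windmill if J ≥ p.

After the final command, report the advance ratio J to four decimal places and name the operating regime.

set_propeller: D = 3.589 m, P = 4.621 m (p = P/D = 1.287545); state ← (V=0, rpm=0)
set_airspeed(14.3): V ← 14.3 m/s
throttle_to(7229): rpm ← 7229
adjust_airspeed(+9.32): V ← 14.3 +9.32 = 23.62 m/s
throttle_to(9208): rpm ← 9208
adjust_throttle(+132): rpm ← 9208 +132 = 9340
set_airspeed(15.11): V ← 15.11 m/s
final state: V = 15.11 m/s, rpm = 9340 → n = rpm/60 = 155.666667 rev/s
J = V / (n·D) = 15.11 / (155.666667 × 3.589) = 0.027046
regime bands: climb J<0.6438 | cruise [0.6438, 1.2875) | windmill J≥1.2875
J = 0.0270 → climb

J = 0.0270, regime = climb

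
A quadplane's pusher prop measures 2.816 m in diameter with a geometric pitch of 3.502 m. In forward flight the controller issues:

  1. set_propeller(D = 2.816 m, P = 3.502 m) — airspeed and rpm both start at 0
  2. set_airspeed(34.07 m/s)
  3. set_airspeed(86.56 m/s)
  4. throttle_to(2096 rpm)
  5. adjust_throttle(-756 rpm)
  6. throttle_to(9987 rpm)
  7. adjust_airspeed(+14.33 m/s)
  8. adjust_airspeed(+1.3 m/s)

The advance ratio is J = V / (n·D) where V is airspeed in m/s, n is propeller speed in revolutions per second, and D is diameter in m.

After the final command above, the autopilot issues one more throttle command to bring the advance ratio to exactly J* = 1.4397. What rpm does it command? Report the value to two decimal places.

set_propeller: D = 2.816 m, P = 3.502 m (p = P/D = 1.243608); state ← (V=0, rpm=0)
set_airspeed(34.07): V ← 34.07 m/s
set_airspeed(86.56): V ← 86.56 m/s
throttle_to(2096): rpm ← 2096
adjust_throttle(-756): rpm ← 2096 -756 = 1340
throttle_to(9987): rpm ← 9987
adjust_airspeed(+14.33): V ← 86.56 +14.33 = 100.89 m/s
adjust_airspeed(+1.3): V ← 100.89 +1.3 = 102.19 m/s
final state: V = 102.19 m/s, rpm = 9987 → n = rpm/60 = 166.450000 rev/s
target J* = 1.4397; solve J* = V/(n·D) for n: n = V/(J*·D) = 102.19/(1.4397 × 2.816) = 25.205989 rev/s
rpm = 60·n = 1512.359346

rpm = 1512.36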